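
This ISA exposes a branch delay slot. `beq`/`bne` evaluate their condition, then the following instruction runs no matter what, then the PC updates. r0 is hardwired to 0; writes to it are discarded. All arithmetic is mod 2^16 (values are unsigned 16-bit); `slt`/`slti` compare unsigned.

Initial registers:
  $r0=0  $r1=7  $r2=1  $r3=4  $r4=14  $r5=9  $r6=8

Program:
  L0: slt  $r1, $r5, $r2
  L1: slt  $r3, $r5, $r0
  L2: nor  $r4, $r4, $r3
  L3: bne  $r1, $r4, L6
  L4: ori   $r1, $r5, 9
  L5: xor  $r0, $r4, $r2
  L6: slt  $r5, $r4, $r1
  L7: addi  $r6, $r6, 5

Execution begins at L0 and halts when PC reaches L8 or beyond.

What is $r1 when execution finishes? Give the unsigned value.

PC=0  slt  $r1, $r5, $r2     | $r0=0 $r1=0 $r2=1 $r3=4 $r4=14 $r5=9 $r6=8
PC=1  slt  $r3, $r5, $r0     | $r0=0 $r1=0 $r2=1 $r3=0 $r4=14 $r5=9 $r6=8
PC=2  nor  $r4, $r4, $r3     | $r0=0 $r1=0 $r2=1 $r3=0 $r4=65521 $r5=9 $r6=8
PC=3  bne  $r1, $r4, L6      | $r0=0 $r1=0 $r2=1 $r3=0 $r4=65521 $r5=9 $r6=8  [TAKEN]
PC=4  ori   $r1, $r5, 9      | $r0=0 $r1=9 $r2=1 $r3=0 $r4=65521 $r5=9 $r6=8
PC=6  slt  $r5, $r4, $r1     | $r0=0 $r1=9 $r2=1 $r3=0 $r4=65521 $r5=0 $r6=8
PC=7  addi  $r6, $r6, 5      | $r0=0 $r1=9 $r2=1 $r3=0 $r4=65521 $r5=0 $r6=13

9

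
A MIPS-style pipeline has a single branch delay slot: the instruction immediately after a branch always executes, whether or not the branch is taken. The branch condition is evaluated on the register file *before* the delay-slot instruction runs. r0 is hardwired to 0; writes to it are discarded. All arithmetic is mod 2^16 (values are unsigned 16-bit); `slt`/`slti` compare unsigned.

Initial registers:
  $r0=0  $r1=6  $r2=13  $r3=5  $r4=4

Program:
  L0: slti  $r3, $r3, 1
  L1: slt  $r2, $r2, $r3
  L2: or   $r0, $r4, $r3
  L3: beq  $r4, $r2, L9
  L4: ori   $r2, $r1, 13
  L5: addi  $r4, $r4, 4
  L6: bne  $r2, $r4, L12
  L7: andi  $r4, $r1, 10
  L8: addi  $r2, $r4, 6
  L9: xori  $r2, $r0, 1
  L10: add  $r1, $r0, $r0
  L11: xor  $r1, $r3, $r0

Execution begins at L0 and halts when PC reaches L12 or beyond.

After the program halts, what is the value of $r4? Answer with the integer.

2

#0 slti  $r3, $r3, 1 ; 0/6/13/0/4
#1 slt  $r2, $r2, $r3 ; 0/6/0/0/4
#2 or   $r0, $r4, $r3 ; 0/6/0/0/4
#3 beq  $r4, $r2, L9 ; 0/6/0/0/4 ; →fallthru
#4 ori   $r2, $r1, 13 ; 0/6/15/0/4
#5 addi  $r4, $r4, 4 ; 0/6/15/0/8
#6 bne  $r2, $r4, L12 ; 0/6/15/0/8 ; →target
#7 andi  $r4, $r1, 10 ; 0/6/15/0/2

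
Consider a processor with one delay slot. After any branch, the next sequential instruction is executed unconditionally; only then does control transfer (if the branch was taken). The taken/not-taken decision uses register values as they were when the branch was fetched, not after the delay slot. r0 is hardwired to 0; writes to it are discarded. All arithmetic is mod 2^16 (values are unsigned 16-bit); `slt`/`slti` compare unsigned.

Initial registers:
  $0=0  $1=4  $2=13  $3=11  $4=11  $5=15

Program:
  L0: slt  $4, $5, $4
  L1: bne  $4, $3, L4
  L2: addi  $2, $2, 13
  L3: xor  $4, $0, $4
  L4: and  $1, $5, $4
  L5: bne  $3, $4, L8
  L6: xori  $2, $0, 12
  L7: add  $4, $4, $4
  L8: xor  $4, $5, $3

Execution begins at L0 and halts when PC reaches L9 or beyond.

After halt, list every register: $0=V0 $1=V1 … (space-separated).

$0=0 $1=0 $2=12 $3=11 $4=4 $5=15

  step pc=0: slt  $4, $5, $4  regs=(0,4,13,11,0,15)
  step pc=1: bne  $4, $3, L4  cond=T  regs=(0,4,13,11,0,15)
  step pc=2: addi  $2, $2, 13  regs=(0,4,26,11,0,15)
  step pc=4: and  $1, $5, $4  regs=(0,0,26,11,0,15)
  step pc=5: bne  $3, $4, L8  cond=T  regs=(0,0,26,11,0,15)
  step pc=6: xori  $2, $0, 12  regs=(0,0,12,11,0,15)
  step pc=8: xor  $4, $5, $3  regs=(0,0,12,11,4,15)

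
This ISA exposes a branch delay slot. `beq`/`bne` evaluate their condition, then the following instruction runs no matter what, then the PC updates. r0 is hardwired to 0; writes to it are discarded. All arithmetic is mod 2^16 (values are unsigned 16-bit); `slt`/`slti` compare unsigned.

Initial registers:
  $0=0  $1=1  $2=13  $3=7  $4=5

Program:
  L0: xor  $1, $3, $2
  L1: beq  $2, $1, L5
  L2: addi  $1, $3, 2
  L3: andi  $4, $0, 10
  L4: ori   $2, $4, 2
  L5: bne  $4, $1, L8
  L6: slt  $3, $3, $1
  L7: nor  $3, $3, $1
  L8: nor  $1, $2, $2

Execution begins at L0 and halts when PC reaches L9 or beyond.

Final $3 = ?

1

#0 xor  $1, $3, $2 ; 0/10/13/7/5
#1 beq  $2, $1, L5 ; 0/10/13/7/5 ; →fallthru
#2 addi  $1, $3, 2 ; 0/9/13/7/5
#3 andi  $4, $0, 10 ; 0/9/13/7/0
#4 ori   $2, $4, 2 ; 0/9/2/7/0
#5 bne  $4, $1, L8 ; 0/9/2/7/0 ; →target
#6 slt  $3, $3, $1 ; 0/9/2/1/0
#8 nor  $1, $2, $2 ; 0/65533/2/1/0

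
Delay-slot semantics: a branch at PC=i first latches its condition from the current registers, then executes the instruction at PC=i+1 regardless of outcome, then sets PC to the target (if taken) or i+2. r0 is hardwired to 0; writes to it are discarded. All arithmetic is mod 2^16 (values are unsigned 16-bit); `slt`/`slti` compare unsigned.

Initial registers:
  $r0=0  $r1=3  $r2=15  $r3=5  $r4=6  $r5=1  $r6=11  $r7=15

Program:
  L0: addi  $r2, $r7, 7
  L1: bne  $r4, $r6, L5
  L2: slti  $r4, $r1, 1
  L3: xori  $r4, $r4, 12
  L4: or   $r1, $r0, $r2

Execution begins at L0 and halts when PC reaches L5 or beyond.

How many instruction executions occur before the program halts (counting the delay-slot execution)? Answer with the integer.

3

[0] addi  $r2, $r7, 7  →  {$r0:0, $r1:3, $r2:22, $r3:5, $r4:6, $r5:1, $r6:11, $r7:15}
[1] bne  $r4, $r6, L5  →  {$r0:0, $r1:3, $r2:22, $r3:5, $r4:6, $r5:1, $r6:11, $r7:15}  ⟨branch taken⟩
[2] slti  $r4, $r1, 1  →  {$r0:0, $r1:3, $r2:22, $r3:5, $r4:0, $r5:1, $r6:11, $r7:15}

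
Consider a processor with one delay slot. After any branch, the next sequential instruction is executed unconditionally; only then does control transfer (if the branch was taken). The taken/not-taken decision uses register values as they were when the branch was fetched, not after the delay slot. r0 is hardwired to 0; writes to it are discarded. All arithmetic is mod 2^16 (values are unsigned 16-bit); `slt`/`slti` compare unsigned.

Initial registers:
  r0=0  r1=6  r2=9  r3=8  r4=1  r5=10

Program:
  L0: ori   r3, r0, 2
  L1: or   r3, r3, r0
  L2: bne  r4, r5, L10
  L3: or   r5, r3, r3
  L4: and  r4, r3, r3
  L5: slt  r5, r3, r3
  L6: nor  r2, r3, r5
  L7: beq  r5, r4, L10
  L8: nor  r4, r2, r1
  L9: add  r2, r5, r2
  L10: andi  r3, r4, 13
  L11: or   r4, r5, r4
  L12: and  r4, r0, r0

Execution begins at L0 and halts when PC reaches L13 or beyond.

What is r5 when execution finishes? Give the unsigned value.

  step pc=0: ori   r3, r0, 2  regs=(0,6,9,2,1,10)
  step pc=1: or   r3, r3, r0  regs=(0,6,9,2,1,10)
  step pc=2: bne  r4, r5, L10  cond=T  regs=(0,6,9,2,1,10)
  step pc=3: or   r5, r3, r3  regs=(0,6,9,2,1,2)
  step pc=10: andi  r3, r4, 13  regs=(0,6,9,1,1,2)
  step pc=11: or   r4, r5, r4  regs=(0,6,9,1,3,2)
  step pc=12: and  r4, r0, r0  regs=(0,6,9,1,0,2)

2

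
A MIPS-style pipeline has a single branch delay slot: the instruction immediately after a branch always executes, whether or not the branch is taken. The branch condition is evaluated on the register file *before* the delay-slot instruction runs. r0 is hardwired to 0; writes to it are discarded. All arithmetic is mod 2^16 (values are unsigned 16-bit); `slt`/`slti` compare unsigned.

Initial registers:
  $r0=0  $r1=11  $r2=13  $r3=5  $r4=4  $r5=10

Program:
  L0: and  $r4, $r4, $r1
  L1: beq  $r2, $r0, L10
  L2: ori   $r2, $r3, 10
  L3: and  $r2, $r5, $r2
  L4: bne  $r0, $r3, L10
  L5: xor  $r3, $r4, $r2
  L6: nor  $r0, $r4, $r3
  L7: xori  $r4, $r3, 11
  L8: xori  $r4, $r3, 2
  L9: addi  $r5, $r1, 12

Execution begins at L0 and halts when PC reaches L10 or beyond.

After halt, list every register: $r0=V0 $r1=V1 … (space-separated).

$r0=0 $r1=11 $r2=10 $r3=10 $r4=0 $r5=10

PC=0  and  $r4, $r4, $r1     | $r0=0 $r1=11 $r2=13 $r3=5 $r4=0 $r5=10
PC=1  beq  $r2, $r0, L10     | $r0=0 $r1=11 $r2=13 $r3=5 $r4=0 $r5=10  [not taken]
PC=2  ori   $r2, $r3, 10     | $r0=0 $r1=11 $r2=15 $r3=5 $r4=0 $r5=10
PC=3  and  $r2, $r5, $r2     | $r0=0 $r1=11 $r2=10 $r3=5 $r4=0 $r5=10
PC=4  bne  $r0, $r3, L10     | $r0=0 $r1=11 $r2=10 $r3=5 $r4=0 $r5=10  [TAKEN]
PC=5  xor  $r3, $r4, $r2     | $r0=0 $r1=11 $r2=10 $r3=10 $r4=0 $r5=10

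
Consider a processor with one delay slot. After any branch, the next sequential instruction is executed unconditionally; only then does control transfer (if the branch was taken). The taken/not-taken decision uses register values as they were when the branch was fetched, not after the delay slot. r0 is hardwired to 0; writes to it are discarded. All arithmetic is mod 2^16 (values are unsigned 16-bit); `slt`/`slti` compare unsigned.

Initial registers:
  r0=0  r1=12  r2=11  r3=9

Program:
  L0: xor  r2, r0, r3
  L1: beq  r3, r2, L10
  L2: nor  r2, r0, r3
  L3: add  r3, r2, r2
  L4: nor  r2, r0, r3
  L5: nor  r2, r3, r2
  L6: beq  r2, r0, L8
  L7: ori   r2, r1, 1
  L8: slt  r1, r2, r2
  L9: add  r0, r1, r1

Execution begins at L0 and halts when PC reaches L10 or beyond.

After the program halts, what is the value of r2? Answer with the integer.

  step pc=0: xor  r2, r0, r3  regs=(0,12,9,9)
  step pc=1: beq  r3, r2, L10  cond=T  regs=(0,12,9,9)
  step pc=2: nor  r2, r0, r3  regs=(0,12,65526,9)

65526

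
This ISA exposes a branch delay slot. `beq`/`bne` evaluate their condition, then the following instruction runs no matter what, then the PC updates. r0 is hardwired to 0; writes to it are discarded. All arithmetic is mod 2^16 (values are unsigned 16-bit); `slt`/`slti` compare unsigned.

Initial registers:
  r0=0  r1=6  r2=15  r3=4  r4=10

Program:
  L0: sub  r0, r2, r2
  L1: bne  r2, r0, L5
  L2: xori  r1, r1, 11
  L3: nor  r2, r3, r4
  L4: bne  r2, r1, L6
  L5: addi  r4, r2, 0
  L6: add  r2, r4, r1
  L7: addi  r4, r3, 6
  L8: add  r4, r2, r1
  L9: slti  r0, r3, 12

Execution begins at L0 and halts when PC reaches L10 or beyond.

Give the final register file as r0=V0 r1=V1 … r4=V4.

[0] sub  r0, r2, r2  →  {r0:0, r1:6, r2:15, r3:4, r4:10}
[1] bne  r2, r0, L5  →  {r0:0, r1:6, r2:15, r3:4, r4:10}  ⟨branch taken⟩
[2] xori  r1, r1, 11  →  {r0:0, r1:13, r2:15, r3:4, r4:10}
[5] addi  r4, r2, 0  →  {r0:0, r1:13, r2:15, r3:4, r4:15}
[6] add  r2, r4, r1  →  {r0:0, r1:13, r2:28, r3:4, r4:15}
[7] addi  r4, r3, 6  →  {r0:0, r1:13, r2:28, r3:4, r4:10}
[8] add  r4, r2, r1  →  {r0:0, r1:13, r2:28, r3:4, r4:41}
[9] slti  r0, r3, 12  →  {r0:0, r1:13, r2:28, r3:4, r4:41}

r0=0 r1=13 r2=28 r3=4 r4=41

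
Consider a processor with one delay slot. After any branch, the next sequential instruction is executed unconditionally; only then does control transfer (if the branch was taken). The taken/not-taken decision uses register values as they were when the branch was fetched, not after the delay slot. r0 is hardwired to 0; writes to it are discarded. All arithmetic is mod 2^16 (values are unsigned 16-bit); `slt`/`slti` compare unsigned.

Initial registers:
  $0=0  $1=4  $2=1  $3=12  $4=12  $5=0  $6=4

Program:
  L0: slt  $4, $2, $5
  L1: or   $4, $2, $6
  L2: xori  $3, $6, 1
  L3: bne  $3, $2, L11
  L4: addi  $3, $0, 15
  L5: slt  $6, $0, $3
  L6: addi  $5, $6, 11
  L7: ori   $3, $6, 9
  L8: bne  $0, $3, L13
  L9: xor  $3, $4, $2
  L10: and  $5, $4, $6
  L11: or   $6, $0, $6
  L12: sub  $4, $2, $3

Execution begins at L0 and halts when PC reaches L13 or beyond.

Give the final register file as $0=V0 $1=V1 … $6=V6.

$0=0 $1=4 $2=1 $3=15 $4=65522 $5=0 $6=4

[0] slt  $4, $2, $5  →  {$0:0, $1:4, $2:1, $3:12, $4:0, $5:0, $6:4}
[1] or   $4, $2, $6  →  {$0:0, $1:4, $2:1, $3:12, $4:5, $5:0, $6:4}
[2] xori  $3, $6, 1  →  {$0:0, $1:4, $2:1, $3:5, $4:5, $5:0, $6:4}
[3] bne  $3, $2, L11  →  {$0:0, $1:4, $2:1, $3:5, $4:5, $5:0, $6:4}  ⟨branch taken⟩
[4] addi  $3, $0, 15  →  {$0:0, $1:4, $2:1, $3:15, $4:5, $5:0, $6:4}
[11] or   $6, $0, $6  →  {$0:0, $1:4, $2:1, $3:15, $4:5, $5:0, $6:4}
[12] sub  $4, $2, $3  →  {$0:0, $1:4, $2:1, $3:15, $4:65522, $5:0, $6:4}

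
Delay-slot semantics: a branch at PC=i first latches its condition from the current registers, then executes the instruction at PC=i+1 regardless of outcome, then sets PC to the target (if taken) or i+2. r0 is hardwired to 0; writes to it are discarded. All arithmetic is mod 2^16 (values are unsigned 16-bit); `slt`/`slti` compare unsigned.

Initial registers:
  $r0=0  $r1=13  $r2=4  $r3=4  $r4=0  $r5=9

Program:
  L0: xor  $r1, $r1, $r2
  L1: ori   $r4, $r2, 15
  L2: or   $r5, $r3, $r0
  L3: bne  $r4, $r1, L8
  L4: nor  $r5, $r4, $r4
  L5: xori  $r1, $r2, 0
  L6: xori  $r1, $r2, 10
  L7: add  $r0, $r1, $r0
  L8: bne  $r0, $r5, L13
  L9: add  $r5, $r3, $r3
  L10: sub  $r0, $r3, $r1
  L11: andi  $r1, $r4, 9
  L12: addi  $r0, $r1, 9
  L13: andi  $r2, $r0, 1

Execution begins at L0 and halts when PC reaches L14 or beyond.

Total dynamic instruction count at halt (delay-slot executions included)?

  step pc=0: xor  $r1, $r1, $r2  regs=(0,9,4,4,0,9)
  step pc=1: ori   $r4, $r2, 15  regs=(0,9,4,4,15,9)
  step pc=2: or   $r5, $r3, $r0  regs=(0,9,4,4,15,4)
  step pc=3: bne  $r4, $r1, L8  cond=T  regs=(0,9,4,4,15,4)
  step pc=4: nor  $r5, $r4, $r4  regs=(0,9,4,4,15,65520)
  step pc=8: bne  $r0, $r5, L13  cond=T  regs=(0,9,4,4,15,65520)
  step pc=9: add  $r5, $r3, $r3  regs=(0,9,4,4,15,8)
  step pc=13: andi  $r2, $r0, 1  regs=(0,9,0,4,15,8)

8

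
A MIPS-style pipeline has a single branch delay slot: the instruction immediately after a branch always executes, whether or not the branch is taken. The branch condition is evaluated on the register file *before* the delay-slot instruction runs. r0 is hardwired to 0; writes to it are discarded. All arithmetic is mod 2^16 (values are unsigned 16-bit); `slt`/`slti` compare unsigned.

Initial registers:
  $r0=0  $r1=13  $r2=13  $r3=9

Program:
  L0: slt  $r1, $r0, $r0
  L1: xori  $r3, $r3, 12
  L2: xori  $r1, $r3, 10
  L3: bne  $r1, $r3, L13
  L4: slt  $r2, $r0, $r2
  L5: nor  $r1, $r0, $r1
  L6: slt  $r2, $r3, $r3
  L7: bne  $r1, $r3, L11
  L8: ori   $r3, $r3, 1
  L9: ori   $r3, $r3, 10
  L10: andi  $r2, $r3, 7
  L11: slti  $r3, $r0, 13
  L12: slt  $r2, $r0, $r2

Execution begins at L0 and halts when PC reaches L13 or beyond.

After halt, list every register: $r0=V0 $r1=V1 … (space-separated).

#0 slt  $r1, $r0, $r0 ; 0/0/13/9
#1 xori  $r3, $r3, 12 ; 0/0/13/5
#2 xori  $r1, $r3, 10 ; 0/15/13/5
#3 bne  $r1, $r3, L13 ; 0/15/13/5 ; →target
#4 slt  $r2, $r0, $r2 ; 0/15/1/5

$r0=0 $r1=15 $r2=1 $r3=5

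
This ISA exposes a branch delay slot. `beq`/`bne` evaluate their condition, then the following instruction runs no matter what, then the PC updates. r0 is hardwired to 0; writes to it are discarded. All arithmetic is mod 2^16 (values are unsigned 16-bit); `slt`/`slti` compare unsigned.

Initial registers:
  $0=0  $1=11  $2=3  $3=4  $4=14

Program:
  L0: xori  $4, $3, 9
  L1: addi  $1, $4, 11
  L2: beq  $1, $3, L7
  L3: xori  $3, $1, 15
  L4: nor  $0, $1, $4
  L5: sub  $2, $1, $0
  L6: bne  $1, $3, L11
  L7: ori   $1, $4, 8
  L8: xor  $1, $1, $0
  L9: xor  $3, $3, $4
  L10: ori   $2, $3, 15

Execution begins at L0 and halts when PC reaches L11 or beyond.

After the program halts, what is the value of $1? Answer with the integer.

13

#0 xori  $4, $3, 9 ; 0/11/3/4/13
#1 addi  $1, $4, 11 ; 0/24/3/4/13
#2 beq  $1, $3, L7 ; 0/24/3/4/13 ; →fallthru
#3 xori  $3, $1, 15 ; 0/24/3/23/13
#4 nor  $0, $1, $4 ; 0/24/3/23/13
#5 sub  $2, $1, $0 ; 0/24/24/23/13
#6 bne  $1, $3, L11 ; 0/24/24/23/13 ; →target
#7 ori   $1, $4, 8 ; 0/13/24/23/13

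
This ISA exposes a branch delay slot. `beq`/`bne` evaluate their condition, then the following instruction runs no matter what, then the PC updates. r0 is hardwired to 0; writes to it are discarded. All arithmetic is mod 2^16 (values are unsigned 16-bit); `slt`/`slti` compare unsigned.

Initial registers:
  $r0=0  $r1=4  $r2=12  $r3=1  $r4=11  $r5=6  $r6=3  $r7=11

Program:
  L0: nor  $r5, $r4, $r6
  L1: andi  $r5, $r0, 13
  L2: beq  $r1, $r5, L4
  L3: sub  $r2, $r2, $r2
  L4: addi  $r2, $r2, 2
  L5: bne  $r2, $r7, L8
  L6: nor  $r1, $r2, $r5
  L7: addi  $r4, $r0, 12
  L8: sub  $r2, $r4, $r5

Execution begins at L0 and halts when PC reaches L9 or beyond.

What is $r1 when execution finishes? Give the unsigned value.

65533

  step pc=0: nor  $r5, $r4, $r6  regs=(0,4,12,1,11,65524,3,11)
  step pc=1: andi  $r5, $r0, 13  regs=(0,4,12,1,11,0,3,11)
  step pc=2: beq  $r1, $r5, L4  cond=F  regs=(0,4,12,1,11,0,3,11)
  step pc=3: sub  $r2, $r2, $r2  regs=(0,4,0,1,11,0,3,11)
  step pc=4: addi  $r2, $r2, 2  regs=(0,4,2,1,11,0,3,11)
  step pc=5: bne  $r2, $r7, L8  cond=T  regs=(0,4,2,1,11,0,3,11)
  step pc=6: nor  $r1, $r2, $r5  regs=(0,65533,2,1,11,0,3,11)
  step pc=8: sub  $r2, $r4, $r5  regs=(0,65533,11,1,11,0,3,11)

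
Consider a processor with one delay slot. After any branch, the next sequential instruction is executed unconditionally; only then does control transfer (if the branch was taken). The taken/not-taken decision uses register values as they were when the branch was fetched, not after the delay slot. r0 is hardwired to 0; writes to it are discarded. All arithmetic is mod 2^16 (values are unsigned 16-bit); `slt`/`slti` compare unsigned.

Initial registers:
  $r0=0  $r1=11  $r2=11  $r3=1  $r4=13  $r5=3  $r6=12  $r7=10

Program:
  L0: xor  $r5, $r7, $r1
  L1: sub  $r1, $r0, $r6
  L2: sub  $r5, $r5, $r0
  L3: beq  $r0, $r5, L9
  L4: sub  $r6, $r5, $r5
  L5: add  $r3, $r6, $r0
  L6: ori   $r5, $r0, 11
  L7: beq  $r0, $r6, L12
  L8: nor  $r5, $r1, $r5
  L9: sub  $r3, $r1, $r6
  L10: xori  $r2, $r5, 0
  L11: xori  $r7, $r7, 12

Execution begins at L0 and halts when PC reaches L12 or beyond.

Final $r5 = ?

0

[0] xor  $r5, $r7, $r1  →  {$r0:0, $r1:11, $r2:11, $r3:1, $r4:13, $r5:1, $r6:12, $r7:10}
[1] sub  $r1, $r0, $r6  →  {$r0:0, $r1:65524, $r2:11, $r3:1, $r4:13, $r5:1, $r6:12, $r7:10}
[2] sub  $r5, $r5, $r0  →  {$r0:0, $r1:65524, $r2:11, $r3:1, $r4:13, $r5:1, $r6:12, $r7:10}
[3] beq  $r0, $r5, L9  →  {$r0:0, $r1:65524, $r2:11, $r3:1, $r4:13, $r5:1, $r6:12, $r7:10}  ⟨branch fallthrough⟩
[4] sub  $r6, $r5, $r5  →  {$r0:0, $r1:65524, $r2:11, $r3:1, $r4:13, $r5:1, $r6:0, $r7:10}
[5] add  $r3, $r6, $r0  →  {$r0:0, $r1:65524, $r2:11, $r3:0, $r4:13, $r5:1, $r6:0, $r7:10}
[6] ori   $r5, $r0, 11  →  {$r0:0, $r1:65524, $r2:11, $r3:0, $r4:13, $r5:11, $r6:0, $r7:10}
[7] beq  $r0, $r6, L12  →  {$r0:0, $r1:65524, $r2:11, $r3:0, $r4:13, $r5:11, $r6:0, $r7:10}  ⟨branch taken⟩
[8] nor  $r5, $r1, $r5  →  {$r0:0, $r1:65524, $r2:11, $r3:0, $r4:13, $r5:0, $r6:0, $r7:10}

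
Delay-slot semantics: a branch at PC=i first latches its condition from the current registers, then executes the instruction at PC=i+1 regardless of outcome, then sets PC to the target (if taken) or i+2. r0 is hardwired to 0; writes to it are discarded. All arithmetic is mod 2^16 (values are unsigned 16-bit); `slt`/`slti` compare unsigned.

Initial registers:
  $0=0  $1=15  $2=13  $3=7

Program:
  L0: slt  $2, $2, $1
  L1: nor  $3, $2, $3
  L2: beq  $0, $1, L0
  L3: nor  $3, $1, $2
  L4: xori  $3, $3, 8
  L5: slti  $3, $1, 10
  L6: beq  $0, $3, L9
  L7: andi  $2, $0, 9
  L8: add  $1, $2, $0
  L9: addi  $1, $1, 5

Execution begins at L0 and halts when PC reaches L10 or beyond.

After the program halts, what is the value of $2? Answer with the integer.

#0 slt  $2, $2, $1 ; 0/15/1/7
#1 nor  $3, $2, $3 ; 0/15/1/65528
#2 beq  $0, $1, L0 ; 0/15/1/65528 ; →fallthru
#3 nor  $3, $1, $2 ; 0/15/1/65520
#4 xori  $3, $3, 8 ; 0/15/1/65528
#5 slti  $3, $1, 10 ; 0/15/1/0
#6 beq  $0, $3, L9 ; 0/15/1/0 ; →target
#7 andi  $2, $0, 9 ; 0/15/0/0
#9 addi  $1, $1, 5 ; 0/20/0/0

0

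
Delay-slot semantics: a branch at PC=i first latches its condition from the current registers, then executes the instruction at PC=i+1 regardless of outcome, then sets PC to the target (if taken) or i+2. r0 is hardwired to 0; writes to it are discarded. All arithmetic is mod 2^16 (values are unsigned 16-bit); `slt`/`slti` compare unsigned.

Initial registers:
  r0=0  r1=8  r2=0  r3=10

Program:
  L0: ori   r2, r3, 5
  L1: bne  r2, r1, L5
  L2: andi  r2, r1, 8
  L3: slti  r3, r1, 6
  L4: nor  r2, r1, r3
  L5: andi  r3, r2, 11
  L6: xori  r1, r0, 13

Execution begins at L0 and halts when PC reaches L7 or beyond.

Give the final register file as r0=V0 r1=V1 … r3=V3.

[0] ori   r2, r3, 5  →  {r0:0, r1:8, r2:15, r3:10}
[1] bne  r2, r1, L5  →  {r0:0, r1:8, r2:15, r3:10}  ⟨branch taken⟩
[2] andi  r2, r1, 8  →  {r0:0, r1:8, r2:8, r3:10}
[5] andi  r3, r2, 11  →  {r0:0, r1:8, r2:8, r3:8}
[6] xori  r1, r0, 13  →  {r0:0, r1:13, r2:8, r3:8}

r0=0 r1=13 r2=8 r3=8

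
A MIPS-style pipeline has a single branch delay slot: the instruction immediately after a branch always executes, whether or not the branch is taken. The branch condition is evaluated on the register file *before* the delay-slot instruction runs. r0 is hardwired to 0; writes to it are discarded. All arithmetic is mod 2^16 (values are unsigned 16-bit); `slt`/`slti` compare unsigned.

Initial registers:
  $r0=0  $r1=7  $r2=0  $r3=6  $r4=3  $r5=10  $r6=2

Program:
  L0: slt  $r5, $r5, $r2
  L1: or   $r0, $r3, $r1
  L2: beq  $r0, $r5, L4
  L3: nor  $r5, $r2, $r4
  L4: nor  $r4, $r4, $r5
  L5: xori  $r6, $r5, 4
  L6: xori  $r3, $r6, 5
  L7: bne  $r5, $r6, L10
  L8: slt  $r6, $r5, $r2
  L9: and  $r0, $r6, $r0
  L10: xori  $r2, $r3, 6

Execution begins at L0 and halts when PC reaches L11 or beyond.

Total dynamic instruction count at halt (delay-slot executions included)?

10

#0 slt  $r5, $r5, $r2 ; 0/7/0/6/3/0/2
#1 or   $r0, $r3, $r1 ; 0/7/0/6/3/0/2
#2 beq  $r0, $r5, L4 ; 0/7/0/6/3/0/2 ; →target
#3 nor  $r5, $r2, $r4 ; 0/7/0/6/3/65532/2
#4 nor  $r4, $r4, $r5 ; 0/7/0/6/0/65532/2
#5 xori  $r6, $r5, 4 ; 0/7/0/6/0/65532/65528
#6 xori  $r3, $r6, 5 ; 0/7/0/65533/0/65532/65528
#7 bne  $r5, $r6, L10 ; 0/7/0/65533/0/65532/65528 ; →target
#8 slt  $r6, $r5, $r2 ; 0/7/0/65533/0/65532/0
#10 xori  $r2, $r3, 6 ; 0/7/65531/65533/0/65532/0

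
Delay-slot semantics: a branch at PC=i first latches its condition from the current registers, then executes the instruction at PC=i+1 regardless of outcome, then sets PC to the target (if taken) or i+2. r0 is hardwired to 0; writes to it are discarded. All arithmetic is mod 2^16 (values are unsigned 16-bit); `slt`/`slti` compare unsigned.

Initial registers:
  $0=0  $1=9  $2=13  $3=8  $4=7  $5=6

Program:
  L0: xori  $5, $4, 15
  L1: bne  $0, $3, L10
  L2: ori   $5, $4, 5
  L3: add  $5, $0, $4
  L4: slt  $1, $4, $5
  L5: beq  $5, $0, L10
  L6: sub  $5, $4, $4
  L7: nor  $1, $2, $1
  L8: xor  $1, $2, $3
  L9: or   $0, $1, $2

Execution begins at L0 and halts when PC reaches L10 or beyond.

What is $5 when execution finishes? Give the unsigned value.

7

#0 xori  $5, $4, 15 ; 0/9/13/8/7/8
#1 bne  $0, $3, L10 ; 0/9/13/8/7/8 ; →target
#2 ori   $5, $4, 5 ; 0/9/13/8/7/7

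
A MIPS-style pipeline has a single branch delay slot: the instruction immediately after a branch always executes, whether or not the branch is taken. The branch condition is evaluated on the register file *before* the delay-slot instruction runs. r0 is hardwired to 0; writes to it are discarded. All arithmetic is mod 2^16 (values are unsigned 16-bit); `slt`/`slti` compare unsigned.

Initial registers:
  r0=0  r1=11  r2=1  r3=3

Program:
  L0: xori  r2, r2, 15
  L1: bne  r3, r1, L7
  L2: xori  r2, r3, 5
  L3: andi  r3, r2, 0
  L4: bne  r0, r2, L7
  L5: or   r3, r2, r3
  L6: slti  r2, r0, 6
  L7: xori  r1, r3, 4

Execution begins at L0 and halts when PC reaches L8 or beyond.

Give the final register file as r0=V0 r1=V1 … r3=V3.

r0=0 r1=7 r2=6 r3=3

#0 xori  r2, r2, 15 ; 0/11/14/3
#1 bne  r3, r1, L7 ; 0/11/14/3 ; →target
#2 xori  r2, r3, 5 ; 0/11/6/3
#7 xori  r1, r3, 4 ; 0/7/6/3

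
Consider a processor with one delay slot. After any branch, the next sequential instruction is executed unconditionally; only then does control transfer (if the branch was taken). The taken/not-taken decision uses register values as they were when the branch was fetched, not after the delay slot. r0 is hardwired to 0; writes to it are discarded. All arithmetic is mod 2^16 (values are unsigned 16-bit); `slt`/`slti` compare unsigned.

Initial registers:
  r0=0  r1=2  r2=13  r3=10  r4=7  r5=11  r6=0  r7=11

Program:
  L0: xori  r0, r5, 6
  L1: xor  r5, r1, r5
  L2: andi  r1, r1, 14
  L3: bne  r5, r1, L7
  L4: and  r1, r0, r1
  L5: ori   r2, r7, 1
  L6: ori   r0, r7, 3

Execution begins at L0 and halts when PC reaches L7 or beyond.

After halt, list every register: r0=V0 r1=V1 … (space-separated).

[0] xori  r0, r5, 6  →  {r0:0, r1:2, r2:13, r3:10, r4:7, r5:11, r6:0, r7:11}
[1] xor  r5, r1, r5  →  {r0:0, r1:2, r2:13, r3:10, r4:7, r5:9, r6:0, r7:11}
[2] andi  r1, r1, 14  →  {r0:0, r1:2, r2:13, r3:10, r4:7, r5:9, r6:0, r7:11}
[3] bne  r5, r1, L7  →  {r0:0, r1:2, r2:13, r3:10, r4:7, r5:9, r6:0, r7:11}  ⟨branch taken⟩
[4] and  r1, r0, r1  →  {r0:0, r1:0, r2:13, r3:10, r4:7, r5:9, r6:0, r7:11}

r0=0 r1=0 r2=13 r3=10 r4=7 r5=9 r6=0 r7=11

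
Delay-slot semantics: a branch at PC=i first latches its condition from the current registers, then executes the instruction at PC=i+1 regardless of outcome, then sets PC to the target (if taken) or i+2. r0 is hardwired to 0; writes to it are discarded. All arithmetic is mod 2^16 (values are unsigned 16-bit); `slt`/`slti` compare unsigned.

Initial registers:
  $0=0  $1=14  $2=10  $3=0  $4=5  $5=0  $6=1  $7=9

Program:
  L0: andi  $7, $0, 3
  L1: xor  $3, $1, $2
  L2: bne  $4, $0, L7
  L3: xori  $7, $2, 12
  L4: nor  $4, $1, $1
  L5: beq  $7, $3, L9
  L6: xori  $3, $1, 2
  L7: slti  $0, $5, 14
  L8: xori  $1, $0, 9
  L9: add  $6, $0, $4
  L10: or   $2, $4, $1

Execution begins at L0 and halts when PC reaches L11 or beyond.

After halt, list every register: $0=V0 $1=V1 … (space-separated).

#0 andi  $7, $0, 3 ; 0/14/10/0/5/0/1/0
#1 xor  $3, $1, $2 ; 0/14/10/4/5/0/1/0
#2 bne  $4, $0, L7 ; 0/14/10/4/5/0/1/0 ; →target
#3 xori  $7, $2, 12 ; 0/14/10/4/5/0/1/6
#7 slti  $0, $5, 14 ; 0/14/10/4/5/0/1/6
#8 xori  $1, $0, 9 ; 0/9/10/4/5/0/1/6
#9 add  $6, $0, $4 ; 0/9/10/4/5/0/5/6
#10 or   $2, $4, $1 ; 0/9/13/4/5/0/5/6

$0=0 $1=9 $2=13 $3=4 $4=5 $5=0 $6=5 $7=6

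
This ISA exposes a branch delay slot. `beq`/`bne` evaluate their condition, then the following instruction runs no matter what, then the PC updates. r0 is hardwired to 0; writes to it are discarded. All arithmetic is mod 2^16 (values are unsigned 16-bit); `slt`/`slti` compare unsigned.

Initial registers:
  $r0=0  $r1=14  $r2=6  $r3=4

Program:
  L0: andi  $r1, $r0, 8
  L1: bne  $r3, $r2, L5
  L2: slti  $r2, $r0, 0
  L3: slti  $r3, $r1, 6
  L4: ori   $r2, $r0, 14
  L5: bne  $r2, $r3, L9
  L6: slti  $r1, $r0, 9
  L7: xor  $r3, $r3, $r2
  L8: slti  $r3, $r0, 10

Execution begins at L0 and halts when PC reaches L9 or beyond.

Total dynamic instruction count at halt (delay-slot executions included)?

5

#0 andi  $r1, $r0, 8 ; 0/0/6/4
#1 bne  $r3, $r2, L5 ; 0/0/6/4 ; →target
#2 slti  $r2, $r0, 0 ; 0/0/0/4
#5 bne  $r2, $r3, L9 ; 0/0/0/4 ; →target
#6 slti  $r1, $r0, 9 ; 0/1/0/4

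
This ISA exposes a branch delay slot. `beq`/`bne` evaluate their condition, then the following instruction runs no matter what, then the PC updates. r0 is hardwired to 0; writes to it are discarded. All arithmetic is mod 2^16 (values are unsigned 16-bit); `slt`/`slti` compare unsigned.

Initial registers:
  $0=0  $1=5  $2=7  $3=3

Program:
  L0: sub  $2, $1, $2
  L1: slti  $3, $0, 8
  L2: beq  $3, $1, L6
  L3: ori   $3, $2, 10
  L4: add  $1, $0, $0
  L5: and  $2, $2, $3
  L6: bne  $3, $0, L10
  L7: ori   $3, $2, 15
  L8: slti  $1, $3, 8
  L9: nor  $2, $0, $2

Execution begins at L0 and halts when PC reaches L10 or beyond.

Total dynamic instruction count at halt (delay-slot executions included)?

8

  step pc=0: sub  $2, $1, $2  regs=(0,5,65534,3)
  step pc=1: slti  $3, $0, 8  regs=(0,5,65534,1)
  step pc=2: beq  $3, $1, L6  cond=F  regs=(0,5,65534,1)
  step pc=3: ori   $3, $2, 10  regs=(0,5,65534,65534)
  step pc=4: add  $1, $0, $0  regs=(0,0,65534,65534)
  step pc=5: and  $2, $2, $3  regs=(0,0,65534,65534)
  step pc=6: bne  $3, $0, L10  cond=T  regs=(0,0,65534,65534)
  step pc=7: ori   $3, $2, 15  regs=(0,0,65534,65535)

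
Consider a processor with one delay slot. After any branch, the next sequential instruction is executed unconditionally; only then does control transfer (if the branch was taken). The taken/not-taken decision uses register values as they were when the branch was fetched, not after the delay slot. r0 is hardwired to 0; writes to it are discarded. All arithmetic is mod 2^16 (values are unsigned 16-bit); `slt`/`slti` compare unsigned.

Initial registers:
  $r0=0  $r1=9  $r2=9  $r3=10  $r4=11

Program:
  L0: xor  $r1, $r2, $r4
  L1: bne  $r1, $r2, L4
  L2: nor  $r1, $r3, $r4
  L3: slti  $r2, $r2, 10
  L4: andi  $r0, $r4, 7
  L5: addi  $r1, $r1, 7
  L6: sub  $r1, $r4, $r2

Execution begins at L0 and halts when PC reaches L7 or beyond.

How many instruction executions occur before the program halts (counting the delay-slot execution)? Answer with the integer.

[0] xor  $r1, $r2, $r4  →  {$r0:0, $r1:2, $r2:9, $r3:10, $r4:11}
[1] bne  $r1, $r2, L4  →  {$r0:0, $r1:2, $r2:9, $r3:10, $r4:11}  ⟨branch taken⟩
[2] nor  $r1, $r3, $r4  →  {$r0:0, $r1:65524, $r2:9, $r3:10, $r4:11}
[4] andi  $r0, $r4, 7  →  {$r0:0, $r1:65524, $r2:9, $r3:10, $r4:11}
[5] addi  $r1, $r1, 7  →  {$r0:0, $r1:65531, $r2:9, $r3:10, $r4:11}
[6] sub  $r1, $r4, $r2  →  {$r0:0, $r1:2, $r2:9, $r3:10, $r4:11}

6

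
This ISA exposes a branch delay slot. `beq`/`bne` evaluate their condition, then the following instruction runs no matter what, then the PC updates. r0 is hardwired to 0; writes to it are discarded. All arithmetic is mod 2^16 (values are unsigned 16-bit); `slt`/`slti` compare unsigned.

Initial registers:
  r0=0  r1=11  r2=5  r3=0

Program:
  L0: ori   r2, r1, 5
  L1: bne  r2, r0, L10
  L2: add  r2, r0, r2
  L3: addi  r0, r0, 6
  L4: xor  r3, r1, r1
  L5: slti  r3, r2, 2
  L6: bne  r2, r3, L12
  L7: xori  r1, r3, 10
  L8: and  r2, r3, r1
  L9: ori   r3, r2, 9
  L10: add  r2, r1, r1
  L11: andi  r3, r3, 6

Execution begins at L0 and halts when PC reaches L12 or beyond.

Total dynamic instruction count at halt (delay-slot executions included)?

5

PC=0  ori   r2, r1, 5        | r0=0 r1=11 r2=15 r3=0
PC=1  bne  r2, r0, L10       | r0=0 r1=11 r2=15 r3=0  [TAKEN]
PC=2  add  r2, r0, r2        | r0=0 r1=11 r2=15 r3=0
PC=10 add  r2, r1, r1        | r0=0 r1=11 r2=22 r3=0
PC=11 andi  r3, r3, 6        | r0=0 r1=11 r2=22 r3=0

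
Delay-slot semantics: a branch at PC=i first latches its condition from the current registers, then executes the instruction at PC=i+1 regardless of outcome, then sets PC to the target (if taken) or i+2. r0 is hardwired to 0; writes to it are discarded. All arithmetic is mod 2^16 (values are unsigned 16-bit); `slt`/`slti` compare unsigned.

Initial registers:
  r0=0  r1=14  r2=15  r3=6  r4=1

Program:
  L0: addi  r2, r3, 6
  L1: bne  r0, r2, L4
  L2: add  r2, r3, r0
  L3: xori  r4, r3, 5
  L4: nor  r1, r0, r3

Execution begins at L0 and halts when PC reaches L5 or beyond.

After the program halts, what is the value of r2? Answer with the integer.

PC=0  addi  r2, r3, 6        | r0=0 r1=14 r2=12 r3=6 r4=1
PC=1  bne  r0, r2, L4        | r0=0 r1=14 r2=12 r3=6 r4=1  [TAKEN]
PC=2  add  r2, r3, r0        | r0=0 r1=14 r2=6 r3=6 r4=1
PC=4  nor  r1, r0, r3        | r0=0 r1=65529 r2=6 r3=6 r4=1

6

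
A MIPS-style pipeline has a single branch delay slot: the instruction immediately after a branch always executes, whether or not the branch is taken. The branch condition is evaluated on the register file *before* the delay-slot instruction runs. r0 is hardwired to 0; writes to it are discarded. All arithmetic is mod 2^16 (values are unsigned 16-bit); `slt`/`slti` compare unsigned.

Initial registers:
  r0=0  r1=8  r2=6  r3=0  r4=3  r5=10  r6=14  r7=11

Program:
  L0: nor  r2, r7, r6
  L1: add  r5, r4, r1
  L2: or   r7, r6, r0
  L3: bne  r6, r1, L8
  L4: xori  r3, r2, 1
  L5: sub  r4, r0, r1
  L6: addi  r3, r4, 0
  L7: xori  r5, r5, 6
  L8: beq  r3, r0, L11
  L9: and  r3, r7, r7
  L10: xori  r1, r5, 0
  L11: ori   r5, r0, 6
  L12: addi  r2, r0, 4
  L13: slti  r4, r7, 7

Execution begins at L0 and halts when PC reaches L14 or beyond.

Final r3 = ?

14

#0 nor  r2, r7, r6 ; 0/8/65520/0/3/10/14/11
#1 add  r5, r4, r1 ; 0/8/65520/0/3/11/14/11
#2 or   r7, r6, r0 ; 0/8/65520/0/3/11/14/14
#3 bne  r6, r1, L8 ; 0/8/65520/0/3/11/14/14 ; →target
#4 xori  r3, r2, 1 ; 0/8/65520/65521/3/11/14/14
#8 beq  r3, r0, L11 ; 0/8/65520/65521/3/11/14/14 ; →fallthru
#9 and  r3, r7, r7 ; 0/8/65520/14/3/11/14/14
#10 xori  r1, r5, 0 ; 0/11/65520/14/3/11/14/14
#11 ori   r5, r0, 6 ; 0/11/65520/14/3/6/14/14
#12 addi  r2, r0, 4 ; 0/11/4/14/3/6/14/14
#13 slti  r4, r7, 7 ; 0/11/4/14/0/6/14/14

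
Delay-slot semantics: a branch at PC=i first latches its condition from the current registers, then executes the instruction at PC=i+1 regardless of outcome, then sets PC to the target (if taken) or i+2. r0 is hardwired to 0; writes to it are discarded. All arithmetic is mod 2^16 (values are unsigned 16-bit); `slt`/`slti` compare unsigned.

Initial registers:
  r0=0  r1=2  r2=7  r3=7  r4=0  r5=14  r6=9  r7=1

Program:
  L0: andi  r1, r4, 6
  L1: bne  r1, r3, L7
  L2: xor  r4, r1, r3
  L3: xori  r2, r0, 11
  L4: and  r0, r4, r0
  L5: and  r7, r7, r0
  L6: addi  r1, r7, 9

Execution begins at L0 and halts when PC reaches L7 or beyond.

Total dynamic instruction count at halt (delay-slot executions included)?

3

[0] andi  r1, r4, 6  →  {r0:0, r1:0, r2:7, r3:7, r4:0, r5:14, r6:9, r7:1}
[1] bne  r1, r3, L7  →  {r0:0, r1:0, r2:7, r3:7, r4:0, r5:14, r6:9, r7:1}  ⟨branch taken⟩
[2] xor  r4, r1, r3  →  {r0:0, r1:0, r2:7, r3:7, r4:7, r5:14, r6:9, r7:1}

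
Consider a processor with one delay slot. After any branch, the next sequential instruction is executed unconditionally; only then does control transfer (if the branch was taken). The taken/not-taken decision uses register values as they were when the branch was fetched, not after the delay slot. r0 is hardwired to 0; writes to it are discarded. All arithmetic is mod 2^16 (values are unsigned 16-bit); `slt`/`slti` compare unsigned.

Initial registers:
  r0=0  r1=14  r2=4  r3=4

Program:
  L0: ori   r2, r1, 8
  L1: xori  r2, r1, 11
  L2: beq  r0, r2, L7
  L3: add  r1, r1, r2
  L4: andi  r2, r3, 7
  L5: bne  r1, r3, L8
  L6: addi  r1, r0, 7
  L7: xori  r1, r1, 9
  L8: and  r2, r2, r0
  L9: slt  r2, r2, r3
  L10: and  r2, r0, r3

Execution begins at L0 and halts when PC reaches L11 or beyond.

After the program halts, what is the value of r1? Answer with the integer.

7

#0 ori   r2, r1, 8 ; 0/14/14/4
#1 xori  r2, r1, 11 ; 0/14/5/4
#2 beq  r0, r2, L7 ; 0/14/5/4 ; →fallthru
#3 add  r1, r1, r2 ; 0/19/5/4
#4 andi  r2, r3, 7 ; 0/19/4/4
#5 bne  r1, r3, L8 ; 0/19/4/4 ; →target
#6 addi  r1, r0, 7 ; 0/7/4/4
#8 and  r2, r2, r0 ; 0/7/0/4
#9 slt  r2, r2, r3 ; 0/7/1/4
#10 and  r2, r0, r3 ; 0/7/0/4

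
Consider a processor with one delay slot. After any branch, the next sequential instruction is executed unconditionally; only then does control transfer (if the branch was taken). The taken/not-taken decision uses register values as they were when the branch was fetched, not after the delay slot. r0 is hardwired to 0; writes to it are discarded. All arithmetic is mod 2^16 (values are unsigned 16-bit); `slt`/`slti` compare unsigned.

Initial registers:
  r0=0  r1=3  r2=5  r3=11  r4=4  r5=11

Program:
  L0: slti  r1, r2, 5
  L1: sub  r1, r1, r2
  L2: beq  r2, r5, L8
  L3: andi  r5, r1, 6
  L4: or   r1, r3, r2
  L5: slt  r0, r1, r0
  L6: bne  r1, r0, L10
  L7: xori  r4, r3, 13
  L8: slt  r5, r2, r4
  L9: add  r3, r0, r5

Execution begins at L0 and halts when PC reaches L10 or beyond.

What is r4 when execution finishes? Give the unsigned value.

6

  step pc=0: slti  r1, r2, 5  regs=(0,0,5,11,4,11)
  step pc=1: sub  r1, r1, r2  regs=(0,65531,5,11,4,11)
  step pc=2: beq  r2, r5, L8  cond=F  regs=(0,65531,5,11,4,11)
  step pc=3: andi  r5, r1, 6  regs=(0,65531,5,11,4,2)
  step pc=4: or   r1, r3, r2  regs=(0,15,5,11,4,2)
  step pc=5: slt  r0, r1, r0  regs=(0,15,5,11,4,2)
  step pc=6: bne  r1, r0, L10  cond=T  regs=(0,15,5,11,4,2)
  step pc=7: xori  r4, r3, 13  regs=(0,15,5,11,6,2)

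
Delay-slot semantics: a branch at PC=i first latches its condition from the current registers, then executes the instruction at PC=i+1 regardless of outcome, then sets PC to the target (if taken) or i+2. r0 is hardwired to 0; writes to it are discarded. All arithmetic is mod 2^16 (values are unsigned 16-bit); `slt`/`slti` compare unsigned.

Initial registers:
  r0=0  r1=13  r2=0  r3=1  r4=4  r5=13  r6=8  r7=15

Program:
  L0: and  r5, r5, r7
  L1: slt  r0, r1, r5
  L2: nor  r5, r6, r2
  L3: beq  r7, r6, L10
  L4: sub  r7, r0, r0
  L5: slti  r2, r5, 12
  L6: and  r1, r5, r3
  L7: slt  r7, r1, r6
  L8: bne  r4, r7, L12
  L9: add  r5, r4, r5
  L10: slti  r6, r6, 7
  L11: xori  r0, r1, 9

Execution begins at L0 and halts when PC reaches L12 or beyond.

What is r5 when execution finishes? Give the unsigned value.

[0] and  r5, r5, r7  →  {r0:0, r1:13, r2:0, r3:1, r4:4, r5:13, r6:8, r7:15}
[1] slt  r0, r1, r5  →  {r0:0, r1:13, r2:0, r3:1, r4:4, r5:13, r6:8, r7:15}
[2] nor  r5, r6, r2  →  {r0:0, r1:13, r2:0, r3:1, r4:4, r5:65527, r6:8, r7:15}
[3] beq  r7, r6, L10  →  {r0:0, r1:13, r2:0, r3:1, r4:4, r5:65527, r6:8, r7:15}  ⟨branch fallthrough⟩
[4] sub  r7, r0, r0  →  {r0:0, r1:13, r2:0, r3:1, r4:4, r5:65527, r6:8, r7:0}
[5] slti  r2, r5, 12  →  {r0:0, r1:13, r2:0, r3:1, r4:4, r5:65527, r6:8, r7:0}
[6] and  r1, r5, r3  →  {r0:0, r1:1, r2:0, r3:1, r4:4, r5:65527, r6:8, r7:0}
[7] slt  r7, r1, r6  →  {r0:0, r1:1, r2:0, r3:1, r4:4, r5:65527, r6:8, r7:1}
[8] bne  r4, r7, L12  →  {r0:0, r1:1, r2:0, r3:1, r4:4, r5:65527, r6:8, r7:1}  ⟨branch taken⟩
[9] add  r5, r4, r5  →  {r0:0, r1:1, r2:0, r3:1, r4:4, r5:65531, r6:8, r7:1}

65531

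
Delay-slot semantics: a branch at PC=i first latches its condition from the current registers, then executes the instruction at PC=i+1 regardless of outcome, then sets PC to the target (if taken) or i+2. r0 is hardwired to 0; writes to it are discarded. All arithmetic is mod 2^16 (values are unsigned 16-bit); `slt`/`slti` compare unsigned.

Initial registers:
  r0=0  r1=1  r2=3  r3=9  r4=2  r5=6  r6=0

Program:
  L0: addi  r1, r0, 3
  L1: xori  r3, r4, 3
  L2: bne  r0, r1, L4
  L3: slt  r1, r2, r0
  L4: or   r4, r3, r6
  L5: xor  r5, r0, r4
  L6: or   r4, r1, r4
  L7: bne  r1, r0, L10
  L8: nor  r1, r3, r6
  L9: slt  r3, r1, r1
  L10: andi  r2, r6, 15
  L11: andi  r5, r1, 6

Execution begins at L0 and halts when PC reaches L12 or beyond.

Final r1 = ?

65534

PC=0  addi  r1, r0, 3        | r0=0 r1=3 r2=3 r3=9 r4=2 r5=6 r6=0
PC=1  xori  r3, r4, 3        | r0=0 r1=3 r2=3 r3=1 r4=2 r5=6 r6=0
PC=2  bne  r0, r1, L4        | r0=0 r1=3 r2=3 r3=1 r4=2 r5=6 r6=0  [TAKEN]
PC=3  slt  r1, r2, r0        | r0=0 r1=0 r2=3 r3=1 r4=2 r5=6 r6=0
PC=4  or   r4, r3, r6        | r0=0 r1=0 r2=3 r3=1 r4=1 r5=6 r6=0
PC=5  xor  r5, r0, r4        | r0=0 r1=0 r2=3 r3=1 r4=1 r5=1 r6=0
PC=6  or   r4, r1, r4        | r0=0 r1=0 r2=3 r3=1 r4=1 r5=1 r6=0
PC=7  bne  r1, r0, L10       | r0=0 r1=0 r2=3 r3=1 r4=1 r5=1 r6=0  [not taken]
PC=8  nor  r1, r3, r6        | r0=0 r1=65534 r2=3 r3=1 r4=1 r5=1 r6=0
PC=9  slt  r3, r1, r1        | r0=0 r1=65534 r2=3 r3=0 r4=1 r5=1 r6=0
PC=10 andi  r2, r6, 15       | r0=0 r1=65534 r2=0 r3=0 r4=1 r5=1 r6=0
PC=11 andi  r5, r1, 6        | r0=0 r1=65534 r2=0 r3=0 r4=1 r5=6 r6=0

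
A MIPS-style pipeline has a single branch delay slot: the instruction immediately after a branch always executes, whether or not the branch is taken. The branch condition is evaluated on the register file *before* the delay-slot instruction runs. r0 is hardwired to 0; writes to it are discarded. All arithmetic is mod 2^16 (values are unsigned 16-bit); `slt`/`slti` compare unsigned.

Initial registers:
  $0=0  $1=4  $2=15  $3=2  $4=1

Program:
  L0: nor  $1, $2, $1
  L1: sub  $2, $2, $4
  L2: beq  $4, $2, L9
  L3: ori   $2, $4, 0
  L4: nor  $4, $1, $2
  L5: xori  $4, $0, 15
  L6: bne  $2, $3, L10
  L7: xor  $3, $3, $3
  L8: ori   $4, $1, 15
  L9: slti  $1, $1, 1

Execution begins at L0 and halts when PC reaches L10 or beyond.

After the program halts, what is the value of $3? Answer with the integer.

  step pc=0: nor  $1, $2, $1  regs=(0,65520,15,2,1)
  step pc=1: sub  $2, $2, $4  regs=(0,65520,14,2,1)
  step pc=2: beq  $4, $2, L9  cond=F  regs=(0,65520,14,2,1)
  step pc=3: ori   $2, $4, 0  regs=(0,65520,1,2,1)
  step pc=4: nor  $4, $1, $2  regs=(0,65520,1,2,14)
  step pc=5: xori  $4, $0, 15  regs=(0,65520,1,2,15)
  step pc=6: bne  $2, $3, L10  cond=T  regs=(0,65520,1,2,15)
  step pc=7: xor  $3, $3, $3  regs=(0,65520,1,0,15)

0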